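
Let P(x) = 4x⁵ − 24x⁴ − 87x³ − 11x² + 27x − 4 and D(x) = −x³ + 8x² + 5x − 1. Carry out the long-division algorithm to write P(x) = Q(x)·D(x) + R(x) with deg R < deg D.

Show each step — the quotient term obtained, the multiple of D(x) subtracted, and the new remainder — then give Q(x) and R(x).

Step 1: lead(4x⁵ − 24x⁴ − 87x³ − 11x² + 27x − 4) ÷ lead(D) = 4x⁵ ÷ −x³ = −4x². Subtract (−4x²)·D = 4x⁵ − 32x⁴ − 20x³ + 4x². Remainder: 8x⁴ − 67x³ − 15x² + 27x − 4.
Step 2: lead(8x⁴ − 67x³ − 15x² + 27x − 4) ÷ lead(D) = 8x⁴ ÷ −x³ = −8x. Subtract (−8x)·D = 8x⁴ − 64x³ − 40x² + 8x. Remainder: −3x³ + 25x² + 19x − 4.
Step 3: lead(−3x³ + 25x² + 19x − 4) ÷ lead(D) = −3x³ ÷ −x³ = 3. Subtract (3)·D = −3x³ + 24x² + 15x − 3. Remainder: x² + 4x − 1.

Q(x) = −4x² − 8x + 3; R(x) = x² + 4x − 1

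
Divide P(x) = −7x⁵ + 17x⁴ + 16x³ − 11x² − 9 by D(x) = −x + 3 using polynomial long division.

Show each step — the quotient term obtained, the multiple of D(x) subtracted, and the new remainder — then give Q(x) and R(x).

Q(x) = 7x⁴ + 4x³ − 4x² − x − 3; R(x) = 0

Step 1: lead(−7x⁵ + 17x⁴ + 16x³ − 11x² − 9) ÷ lead(D) = −7x⁵ ÷ −x = 7x⁴. Subtract (7x⁴)·D = −7x⁵ + 21x⁴. Remainder: −4x⁴ + 16x³ − 11x² − 9.
Step 2: lead(−4x⁴ + 16x³ − 11x² − 9) ÷ lead(D) = −4x⁴ ÷ −x = 4x³. Subtract (4x³)·D = −4x⁴ + 12x³. Remainder: 4x³ − 11x² − 9.
Step 3: lead(4x³ − 11x² − 9) ÷ lead(D) = 4x³ ÷ −x = −4x². Subtract (−4x²)·D = 4x³ − 12x². Remainder: x² − 9.
Step 4: lead(x² − 9) ÷ lead(D) = x² ÷ −x = −x. Subtract (−x)·D = x² − 3x. Remainder: 3x − 9.
Step 5: lead(3x − 9) ÷ lead(D) = 3x ÷ −x = −3. Subtract (−3)·D = 3x − 9. Remainder: 0.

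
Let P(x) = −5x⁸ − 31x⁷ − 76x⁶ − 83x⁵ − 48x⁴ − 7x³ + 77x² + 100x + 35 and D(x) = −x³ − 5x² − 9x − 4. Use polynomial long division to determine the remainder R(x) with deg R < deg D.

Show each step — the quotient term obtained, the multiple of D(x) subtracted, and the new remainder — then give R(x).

Step 1: lead(−5x⁸ − 31x⁷ − 76x⁶ − 83x⁵ − 48x⁴ − 7x³ + 77x² + 100x + 35) ÷ lead(D) = −5x⁸ ÷ −x³ = 5x⁵. Subtract (5x⁵)·D = −5x⁸ − 25x⁷ − 45x⁶ − 20x⁵. Remainder: −6x⁷ − 31x⁶ − 63x⁵ − 48x⁴ − 7x³ + 77x² + 100x + 35.
Step 2: lead(−6x⁷ − 31x⁶ − 63x⁵ − 48x⁴ − 7x³ + 77x² + 100x + 35) ÷ lead(D) = −6x⁷ ÷ −x³ = 6x⁴. Subtract (6x⁴)·D = −6x⁷ − 30x⁶ − 54x⁵ − 24x⁴. Remainder: −x⁶ − 9x⁵ − 24x⁴ − 7x³ + 77x² + 100x + 35.
Step 3: lead(−x⁶ − 9x⁵ − 24x⁴ − 7x³ + 77x² + 100x + 35) ÷ lead(D) = −x⁶ ÷ −x³ = x³. Subtract (x³)·D = −x⁶ − 5x⁵ − 9x⁴ − 4x³. Remainder: −4x⁵ − 15x⁴ − 3x³ + 77x² + 100x + 35.
Step 4: lead(−4x⁵ − 15x⁴ − 3x³ + 77x² + 100x + 35) ÷ lead(D) = −4x⁵ ÷ −x³ = 4x². Subtract (4x²)·D = −4x⁵ − 20x⁴ − 36x³ − 16x². Remainder: 5x⁴ + 33x³ + 93x² + 100x + 35.
Step 5: lead(5x⁴ + 33x³ + 93x² + 100x + 35) ÷ lead(D) = 5x⁴ ÷ −x³ = −5x. Subtract (−5x)·D = 5x⁴ + 25x³ + 45x² + 20x. Remainder: 8x³ + 48x² + 80x + 35.
Step 6: lead(8x³ + 48x² + 80x + 35) ÷ lead(D) = 8x³ ÷ −x³ = −8. Subtract (−8)·D = 8x³ + 40x² + 72x + 32. Remainder: 8x² + 8x + 3.

R(x) = 8x² + 8x + 3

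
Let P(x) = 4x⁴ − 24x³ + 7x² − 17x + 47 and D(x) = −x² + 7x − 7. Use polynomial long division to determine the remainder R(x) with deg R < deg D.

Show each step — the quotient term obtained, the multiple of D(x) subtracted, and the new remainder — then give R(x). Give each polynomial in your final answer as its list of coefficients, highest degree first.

Step 1: lead(4x⁴ − 24x³ + 7x² − 17x + 47) ÷ lead(D) = 4x⁴ ÷ −x² = −4x². Subtract (−4x²)·D = 4x⁴ − 28x³ + 28x². Remainder: 4x³ − 21x² − 17x + 47.
Step 2: lead(4x³ − 21x² − 17x + 47) ÷ lead(D) = 4x³ ÷ −x² = −4x. Subtract (−4x)·D = 4x³ − 28x² + 28x. Remainder: 7x² − 45x + 47.
Step 3: lead(7x² − 45x + 47) ÷ lead(D) = 7x² ÷ −x² = −7. Subtract (−7)·D = 7x² − 49x + 49. Remainder: 4x − 2.

R = [4, -2]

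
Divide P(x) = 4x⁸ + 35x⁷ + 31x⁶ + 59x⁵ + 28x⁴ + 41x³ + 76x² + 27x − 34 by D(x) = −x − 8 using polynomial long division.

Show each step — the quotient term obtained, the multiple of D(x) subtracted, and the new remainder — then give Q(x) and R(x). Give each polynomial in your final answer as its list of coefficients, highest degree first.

Q = [-4, -3, -7, -3, -4, -9, -4, 5]; R = [6]

Step 1: lead(4x⁸ + 35x⁷ + 31x⁶ + 59x⁵ + 28x⁴ + 41x³ + 76x² + 27x − 34) ÷ lead(D) = 4x⁸ ÷ −x = −4x⁷. Subtract (−4x⁷)·D = 4x⁸ + 32x⁷. Remainder: 3x⁷ + 31x⁶ + 59x⁵ + 28x⁴ + 41x³ + 76x² + 27x − 34.
Step 2: lead(3x⁷ + 31x⁶ + 59x⁵ + 28x⁴ + 41x³ + 76x² + 27x − 34) ÷ lead(D) = 3x⁷ ÷ −x = −3x⁶. Subtract (−3x⁶)·D = 3x⁷ + 24x⁶. Remainder: 7x⁶ + 59x⁵ + 28x⁴ + 41x³ + 76x² + 27x − 34.
Step 3: lead(7x⁶ + 59x⁵ + 28x⁴ + 41x³ + 76x² + 27x − 34) ÷ lead(D) = 7x⁶ ÷ −x = −7x⁵. Subtract (−7x⁵)·D = 7x⁶ + 56x⁵. Remainder: 3x⁵ + 28x⁴ + 41x³ + 76x² + 27x − 34.
Step 4: lead(3x⁵ + 28x⁴ + 41x³ + 76x² + 27x − 34) ÷ lead(D) = 3x⁵ ÷ −x = −3x⁴. Subtract (−3x⁴)·D = 3x⁵ + 24x⁴. Remainder: 4x⁴ + 41x³ + 76x² + 27x − 34.
Step 5: lead(4x⁴ + 41x³ + 76x² + 27x − 34) ÷ lead(D) = 4x⁴ ÷ −x = −4x³. Subtract (−4x³)·D = 4x⁴ + 32x³. Remainder: 9x³ + 76x² + 27x − 34.
Step 6: lead(9x³ + 76x² + 27x − 34) ÷ lead(D) = 9x³ ÷ −x = −9x². Subtract (−9x²)·D = 9x³ + 72x². Remainder: 4x² + 27x − 34.
Step 7: lead(4x² + 27x − 34) ÷ lead(D) = 4x² ÷ −x = −4x. Subtract (−4x)·D = 4x² + 32x. Remainder: −5x − 34.
Step 8: lead(−5x − 34) ÷ lead(D) = −5x ÷ −x = 5. Subtract (5)·D = −5x − 40. Remainder: 6.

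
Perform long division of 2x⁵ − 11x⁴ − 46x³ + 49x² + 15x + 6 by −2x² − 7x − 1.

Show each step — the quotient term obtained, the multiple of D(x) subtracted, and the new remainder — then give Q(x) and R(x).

Q(x) = −x³ + 9x² − 8x − 1; R(x) = 5

Step 1: lead(2x⁵ − 11x⁴ − 46x³ + 49x² + 15x + 6) ÷ lead(D) = 2x⁵ ÷ −2x² = −x³. Subtract (−x³)·D = 2x⁵ + 7x⁴ + x³. Remainder: −18x⁴ − 47x³ + 49x² + 15x + 6.
Step 2: lead(−18x⁴ − 47x³ + 49x² + 15x + 6) ÷ lead(D) = −18x⁴ ÷ −2x² = 9x². Subtract (9x²)·D = −18x⁴ − 63x³ − 9x². Remainder: 16x³ + 58x² + 15x + 6.
Step 3: lead(16x³ + 58x² + 15x + 6) ÷ lead(D) = 16x³ ÷ −2x² = −8x. Subtract (−8x)·D = 16x³ + 56x² + 8x. Remainder: 2x² + 7x + 6.
Step 4: lead(2x² + 7x + 6) ÷ lead(D) = 2x² ÷ −2x² = −1. Subtract (−1)·D = 2x² + 7x + 1. Remainder: 5.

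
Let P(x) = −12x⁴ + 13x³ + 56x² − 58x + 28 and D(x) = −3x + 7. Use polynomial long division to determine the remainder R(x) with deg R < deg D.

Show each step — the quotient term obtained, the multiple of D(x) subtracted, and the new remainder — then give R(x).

R(x) = 7

Step 1: lead(−12x⁴ + 13x³ + 56x² − 58x + 28) ÷ lead(D) = −12x⁴ ÷ −3x = 4x³. Subtract (4x³)·D = −12x⁴ + 28x³. Remainder: −15x³ + 56x² − 58x + 28.
Step 2: lead(−15x³ + 56x² − 58x + 28) ÷ lead(D) = −15x³ ÷ −3x = 5x². Subtract (5x²)·D = −15x³ + 35x². Remainder: 21x² − 58x + 28.
Step 3: lead(21x² − 58x + 28) ÷ lead(D) = 21x² ÷ −3x = −7x. Subtract (−7x)·D = 21x² − 49x. Remainder: −9x + 28.
Step 4: lead(−9x + 28) ÷ lead(D) = −9x ÷ −3x = 3. Subtract (3)·D = −9x + 21. Remainder: 7.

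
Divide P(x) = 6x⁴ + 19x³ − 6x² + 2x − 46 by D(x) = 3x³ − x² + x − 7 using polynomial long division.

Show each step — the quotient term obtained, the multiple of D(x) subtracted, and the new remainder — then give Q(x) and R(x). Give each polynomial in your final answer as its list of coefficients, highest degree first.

Q = [2, 7]; R = [-1, 9, 3]

Step 1: lead(6x⁴ + 19x³ − 6x² + 2x − 46) ÷ lead(D) = 6x⁴ ÷ 3x³ = 2x. Subtract (2x)·D = 6x⁴ − 2x³ + 2x² − 14x. Remainder: 21x³ − 8x² + 16x − 46.
Step 2: lead(21x³ − 8x² + 16x − 46) ÷ lead(D) = 21x³ ÷ 3x³ = 7. Subtract (7)·D = 21x³ − 7x² + 7x − 49. Remainder: −x² + 9x + 3.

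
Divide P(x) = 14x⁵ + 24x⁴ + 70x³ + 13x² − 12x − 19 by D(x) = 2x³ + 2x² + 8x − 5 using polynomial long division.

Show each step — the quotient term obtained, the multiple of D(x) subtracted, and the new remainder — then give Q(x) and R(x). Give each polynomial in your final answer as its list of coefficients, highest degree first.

Step 1: lead(14x⁵ + 24x⁴ + 70x³ + 13x² − 12x − 19) ÷ lead(D) = 14x⁵ ÷ 2x³ = 7x². Subtract (7x²)·D = 14x⁵ + 14x⁴ + 56x³ − 35x². Remainder: 10x⁴ + 14x³ + 48x² − 12x − 19.
Step 2: lead(10x⁴ + 14x³ + 48x² − 12x − 19) ÷ lead(D) = 10x⁴ ÷ 2x³ = 5x. Subtract (5x)·D = 10x⁴ + 10x³ + 40x² − 25x. Remainder: 4x³ + 8x² + 13x − 19.
Step 3: lead(4x³ + 8x² + 13x − 19) ÷ lead(D) = 4x³ ÷ 2x³ = 2. Subtract (2)·D = 4x³ + 4x² + 16x − 10. Remainder: 4x² − 3x − 9.

Q = [7, 5, 2]; R = [4, -3, -9]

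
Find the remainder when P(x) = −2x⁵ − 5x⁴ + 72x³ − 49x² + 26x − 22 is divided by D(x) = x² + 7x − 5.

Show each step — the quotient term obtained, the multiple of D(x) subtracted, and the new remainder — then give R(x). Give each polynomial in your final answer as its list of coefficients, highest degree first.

R = [-7]

Step 1: lead(−2x⁵ − 5x⁴ + 72x³ − 49x² + 26x − 22) ÷ lead(D) = −2x⁵ ÷ x² = −2x³. Subtract (−2x³)·D = −2x⁵ − 14x⁴ + 10x³. Remainder: 9x⁴ + 62x³ − 49x² + 26x − 22.
Step 2: lead(9x⁴ + 62x³ − 49x² + 26x − 22) ÷ lead(D) = 9x⁴ ÷ x² = 9x². Subtract (9x²)·D = 9x⁴ + 63x³ − 45x². Remainder: −x³ − 4x² + 26x − 22.
Step 3: lead(−x³ − 4x² + 26x − 22) ÷ lead(D) = −x³ ÷ x² = −x. Subtract (−x)·D = −x³ − 7x² + 5x. Remainder: 3x² + 21x − 22.
Step 4: lead(3x² + 21x − 22) ÷ lead(D) = 3x² ÷ x² = 3. Subtract (3)·D = 3x² + 21x − 15. Remainder: −7.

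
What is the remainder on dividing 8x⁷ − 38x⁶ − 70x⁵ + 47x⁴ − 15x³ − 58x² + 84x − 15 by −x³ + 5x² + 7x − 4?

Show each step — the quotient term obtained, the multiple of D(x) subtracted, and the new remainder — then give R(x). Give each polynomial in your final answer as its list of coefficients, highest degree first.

Step 1: lead(8x⁷ − 38x⁶ − 70x⁵ + 47x⁴ − 15x³ − 58x² + 84x − 15) ÷ lead(D) = 8x⁷ ÷ −x³ = −8x⁴. Subtract (−8x⁴)·D = 8x⁷ − 40x⁶ − 56x⁵ + 32x⁴. Remainder: 2x⁶ − 14x⁵ + 15x⁴ − 15x³ − 58x² + 84x − 15.
Step 2: lead(2x⁶ − 14x⁵ + 15x⁴ − 15x³ − 58x² + 84x − 15) ÷ lead(D) = 2x⁶ ÷ −x³ = −2x³. Subtract (−2x³)·D = 2x⁶ − 10x⁵ − 14x⁴ + 8x³. Remainder: −4x⁵ + 29x⁴ − 23x³ − 58x² + 84x − 15.
Step 3: lead(−4x⁵ + 29x⁴ − 23x³ − 58x² + 84x − 15) ÷ lead(D) = −4x⁵ ÷ −x³ = 4x². Subtract (4x²)·D = −4x⁵ + 20x⁴ + 28x³ − 16x². Remainder: 9x⁴ − 51x³ − 42x² + 84x − 15.
Step 4: lead(9x⁴ − 51x³ − 42x² + 84x − 15) ÷ lead(D) = 9x⁴ ÷ −x³ = −9x. Subtract (−9x)·D = 9x⁴ − 45x³ − 63x² + 36x. Remainder: −6x³ + 21x² + 48x − 15.
Step 5: lead(−6x³ + 21x² + 48x − 15) ÷ lead(D) = −6x³ ÷ −x³ = 6. Subtract (6)·D = −6x³ + 30x² + 42x − 24. Remainder: −9x² + 6x + 9.

R = [-9, 6, 9]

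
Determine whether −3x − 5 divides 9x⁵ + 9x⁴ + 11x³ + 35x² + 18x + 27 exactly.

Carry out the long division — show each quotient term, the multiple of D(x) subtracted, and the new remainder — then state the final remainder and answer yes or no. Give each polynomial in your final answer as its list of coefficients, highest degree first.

R = [-3], so D(x) is not a factor of P(x). no

Step 1: lead(9x⁵ + 9x⁴ + 11x³ + 35x² + 18x + 27) ÷ lead(D) = 9x⁵ ÷ −3x = −3x⁴. Subtract (−3x⁴)·D = 9x⁵ + 15x⁴. Remainder: −6x⁴ + 11x³ + 35x² + 18x + 27.
Step 2: lead(−6x⁴ + 11x³ + 35x² + 18x + 27) ÷ lead(D) = −6x⁴ ÷ −3x = 2x³. Subtract (2x³)·D = −6x⁴ − 10x³. Remainder: 21x³ + 35x² + 18x + 27.
Step 3: lead(21x³ + 35x² + 18x + 27) ÷ lead(D) = 21x³ ÷ −3x = −7x². Subtract (−7x²)·D = 21x³ + 35x². Remainder: 18x + 27.
Step 4: lead(18x + 27) ÷ lead(D) = 18x ÷ −3x = −6. Subtract (−6)·D = 18x + 30. Remainder: −3.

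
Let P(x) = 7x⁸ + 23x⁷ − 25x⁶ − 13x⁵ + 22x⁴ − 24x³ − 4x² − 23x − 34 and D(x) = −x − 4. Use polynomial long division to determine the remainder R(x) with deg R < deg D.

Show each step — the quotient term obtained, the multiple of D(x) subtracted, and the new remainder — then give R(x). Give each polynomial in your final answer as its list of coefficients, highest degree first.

Step 1: lead(7x⁸ + 23x⁷ − 25x⁶ − 13x⁵ + 22x⁴ − 24x³ − 4x² − 23x − 34) ÷ lead(D) = 7x⁸ ÷ −x = −7x⁷. Subtract (−7x⁷)·D = 7x⁸ + 28x⁷. Remainder: −5x⁷ − 25x⁶ − 13x⁵ + 22x⁴ − 24x³ − 4x² − 23x − 34.
Step 2: lead(−5x⁷ − 25x⁶ − 13x⁵ + 22x⁴ − 24x³ − 4x² − 23x − 34) ÷ lead(D) = −5x⁷ ÷ −x = 5x⁶. Subtract (5x⁶)·D = −5x⁷ − 20x⁶. Remainder: −5x⁶ − 13x⁵ + 22x⁴ − 24x³ − 4x² − 23x − 34.
Step 3: lead(−5x⁶ − 13x⁵ + 22x⁴ − 24x³ − 4x² − 23x − 34) ÷ lead(D) = −5x⁶ ÷ −x = 5x⁵. Subtract (5x⁵)·D = −5x⁶ − 20x⁵. Remainder: 7x⁵ + 22x⁴ − 24x³ − 4x² − 23x − 34.
Step 4: lead(7x⁵ + 22x⁴ − 24x³ − 4x² − 23x − 34) ÷ lead(D) = 7x⁵ ÷ −x = −7x⁴. Subtract (−7x⁴)·D = 7x⁵ + 28x⁴. Remainder: −6x⁴ − 24x³ − 4x² − 23x − 34.
Step 5: lead(−6x⁴ − 24x³ − 4x² − 23x − 34) ÷ lead(D) = −6x⁴ ÷ −x = 6x³. Subtract (6x³)·D = −6x⁴ − 24x³. Remainder: −4x² − 23x − 34.
Step 6: lead(−4x² − 23x − 34) ÷ lead(D) = −4x² ÷ −x = 4x. Subtract (4x)·D = −4x² − 16x. Remainder: −7x − 34.
Step 7: lead(−7x − 34) ÷ lead(D) = −7x ÷ −x = 7. Subtract (7)·D = −7x − 28. Remainder: −6.

R = [-6]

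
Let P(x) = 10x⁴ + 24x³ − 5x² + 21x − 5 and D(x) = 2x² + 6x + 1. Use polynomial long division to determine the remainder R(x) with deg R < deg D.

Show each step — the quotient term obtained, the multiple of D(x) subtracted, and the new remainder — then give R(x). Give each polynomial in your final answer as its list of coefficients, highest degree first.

Step 1: lead(10x⁴ + 24x³ − 5x² + 21x − 5) ÷ lead(D) = 10x⁴ ÷ 2x² = 5x². Subtract (5x²)·D = 10x⁴ + 30x³ + 5x². Remainder: −6x³ − 10x² + 21x − 5.
Step 2: lead(−6x³ − 10x² + 21x − 5) ÷ lead(D) = −6x³ ÷ 2x² = −3x. Subtract (−3x)·D = −6x³ − 18x² − 3x. Remainder: 8x² + 24x − 5.
Step 3: lead(8x² + 24x − 5) ÷ lead(D) = 8x² ÷ 2x² = 4. Subtract (4)·D = 8x² + 24x + 4. Remainder: −9.

R = [-9]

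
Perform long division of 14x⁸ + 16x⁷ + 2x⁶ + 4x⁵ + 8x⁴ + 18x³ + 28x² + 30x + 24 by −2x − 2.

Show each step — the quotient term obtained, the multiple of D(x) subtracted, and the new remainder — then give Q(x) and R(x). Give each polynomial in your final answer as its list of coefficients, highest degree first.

Q = [-7, -1, 0, -2, -2, -7, -7, -8]; R = [8]

Step 1: lead(14x⁸ + 16x⁷ + 2x⁶ + 4x⁵ + 8x⁴ + 18x³ + 28x² + 30x + 24) ÷ lead(D) = 14x⁸ ÷ −2x = −7x⁷. Subtract (−7x⁷)·D = 14x⁸ + 14x⁷. Remainder: 2x⁷ + 2x⁶ + 4x⁵ + 8x⁴ + 18x³ + 28x² + 30x + 24.
Step 2: lead(2x⁷ + 2x⁶ + 4x⁵ + 8x⁴ + 18x³ + 28x² + 30x + 24) ÷ lead(D) = 2x⁷ ÷ −2x = −x⁶. Subtract (−x⁶)·D = 2x⁷ + 2x⁶. Remainder: 4x⁵ + 8x⁴ + 18x³ + 28x² + 30x + 24.
Step 3: lead(4x⁵ + 8x⁴ + 18x³ + 28x² + 30x + 24) ÷ lead(D) = 4x⁵ ÷ −2x = −2x⁴. Subtract (−2x⁴)·D = 4x⁵ + 4x⁴. Remainder: 4x⁴ + 18x³ + 28x² + 30x + 24.
Step 4: lead(4x⁴ + 18x³ + 28x² + 30x + 24) ÷ lead(D) = 4x⁴ ÷ −2x = −2x³. Subtract (−2x³)·D = 4x⁴ + 4x³. Remainder: 14x³ + 28x² + 30x + 24.
Step 5: lead(14x³ + 28x² + 30x + 24) ÷ lead(D) = 14x³ ÷ −2x = −7x². Subtract (−7x²)·D = 14x³ + 14x². Remainder: 14x² + 30x + 24.
Step 6: lead(14x² + 30x + 24) ÷ lead(D) = 14x² ÷ −2x = −7x. Subtract (−7x)·D = 14x² + 14x. Remainder: 16x + 24.
Step 7: lead(16x + 24) ÷ lead(D) = 16x ÷ −2x = −8. Subtract (−8)·D = 16x + 16. Remainder: 8.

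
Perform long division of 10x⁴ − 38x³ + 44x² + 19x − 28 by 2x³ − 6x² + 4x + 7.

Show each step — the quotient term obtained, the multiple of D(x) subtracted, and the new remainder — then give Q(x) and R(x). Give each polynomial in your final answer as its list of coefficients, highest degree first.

Q = [5, -4]; R = [0]

Step 1: lead(10x⁴ − 38x³ + 44x² + 19x − 28) ÷ lead(D) = 10x⁴ ÷ 2x³ = 5x. Subtract (5x)·D = 10x⁴ − 30x³ + 20x² + 35x. Remainder: −8x³ + 24x² − 16x − 28.
Step 2: lead(−8x³ + 24x² − 16x − 28) ÷ lead(D) = −8x³ ÷ 2x³ = −4. Subtract (−4)·D = −8x³ + 24x² − 16x − 28. Remainder: 0.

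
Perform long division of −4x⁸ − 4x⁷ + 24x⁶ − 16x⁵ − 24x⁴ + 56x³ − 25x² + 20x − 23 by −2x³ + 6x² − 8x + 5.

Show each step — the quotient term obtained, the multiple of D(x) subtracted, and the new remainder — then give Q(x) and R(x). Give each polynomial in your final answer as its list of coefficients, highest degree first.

Step 1: lead(−4x⁸ − 4x⁷ + 24x⁶ − 16x⁵ − 24x⁴ + 56x³ − 25x² + 20x − 23) ÷ lead(D) = −4x⁸ ÷ −2x³ = 2x⁵. Subtract (2x⁵)·D = −4x⁸ + 12x⁷ − 16x⁶ + 10x⁵. Remainder: −16x⁷ + 40x⁶ − 26x⁵ − 24x⁴ + 56x³ − 25x² + 20x − 23.
Step 2: lead(−16x⁷ + 40x⁶ − 26x⁵ − 24x⁴ + 56x³ − 25x² + 20x − 23) ÷ lead(D) = −16x⁷ ÷ −2x³ = 8x⁴. Subtract (8x⁴)·D = −16x⁷ + 48x⁶ − 64x⁵ + 40x⁴. Remainder: −8x⁶ + 38x⁵ − 64x⁴ + 56x³ − 25x² + 20x − 23.
Step 3: lead(−8x⁶ + 38x⁵ − 64x⁴ + 56x³ − 25x² + 20x − 23) ÷ lead(D) = −8x⁶ ÷ −2x³ = 4x³. Subtract (4x³)·D = −8x⁶ + 24x⁵ − 32x⁴ + 20x³. Remainder: 14x⁵ − 32x⁴ + 36x³ − 25x² + 20x − 23.
Step 4: lead(14x⁵ − 32x⁴ + 36x³ − 25x² + 20x − 23) ÷ lead(D) = 14x⁵ ÷ −2x³ = −7x². Subtract (−7x²)·D = 14x⁵ − 42x⁴ + 56x³ − 35x². Remainder: 10x⁴ − 20x³ + 10x² + 20x − 23.
Step 5: lead(10x⁴ − 20x³ + 10x² + 20x − 23) ÷ lead(D) = 10x⁴ ÷ −2x³ = −5x. Subtract (−5x)·D = 10x⁴ − 30x³ + 40x² − 25x. Remainder: 10x³ − 30x² + 45x − 23.
Step 6: lead(10x³ − 30x² + 45x − 23) ÷ lead(D) = 10x³ ÷ −2x³ = −5. Subtract (−5)·D = 10x³ − 30x² + 40x − 25. Remainder: 5x + 2.

Q = [2, 8, 4, -7, -5, -5]; R = [5, 2]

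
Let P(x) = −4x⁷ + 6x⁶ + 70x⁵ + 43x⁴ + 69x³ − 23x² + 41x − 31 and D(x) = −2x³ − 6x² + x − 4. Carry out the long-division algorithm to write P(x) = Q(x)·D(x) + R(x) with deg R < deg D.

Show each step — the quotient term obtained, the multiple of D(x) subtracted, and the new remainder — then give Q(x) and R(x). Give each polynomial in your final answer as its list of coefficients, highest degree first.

Step 1: lead(−4x⁷ + 6x⁶ + 70x⁵ + 43x⁴ + 69x³ − 23x² + 41x − 31) ÷ lead(D) = −4x⁷ ÷ −2x³ = 2x⁴. Subtract (2x⁴)·D = −4x⁷ − 12x⁶ + 2x⁵ − 8x⁴. Remainder: 18x⁶ + 68x⁵ + 51x⁴ + 69x³ − 23x² + 41x − 31.
Step 2: lead(18x⁶ + 68x⁵ + 51x⁴ + 69x³ − 23x² + 41x − 31) ÷ lead(D) = 18x⁶ ÷ −2x³ = −9x³. Subtract (−9x³)·D = 18x⁶ + 54x⁵ − 9x⁴ + 36x³. Remainder: 14x⁵ + 60x⁴ + 33x³ − 23x² + 41x − 31.
Step 3: lead(14x⁵ + 60x⁴ + 33x³ − 23x² + 41x − 31) ÷ lead(D) = 14x⁵ ÷ −2x³ = −7x². Subtract (−7x²)·D = 14x⁵ + 42x⁴ − 7x³ + 28x². Remainder: 18x⁴ + 40x³ − 51x² + 41x − 31.
Step 4: lead(18x⁴ + 40x³ − 51x² + 41x − 31) ÷ lead(D) = 18x⁴ ÷ −2x³ = −9x. Subtract (−9x)·D = 18x⁴ + 54x³ − 9x² + 36x. Remainder: −14x³ − 42x² + 5x − 31.
Step 5: lead(−14x³ − 42x² + 5x − 31) ÷ lead(D) = −14x³ ÷ −2x³ = 7. Subtract (7)·D = −14x³ − 42x² + 7x − 28. Remainder: −2x − 3.

Q = [2, -9, -7, -9, 7]; R = [-2, -3]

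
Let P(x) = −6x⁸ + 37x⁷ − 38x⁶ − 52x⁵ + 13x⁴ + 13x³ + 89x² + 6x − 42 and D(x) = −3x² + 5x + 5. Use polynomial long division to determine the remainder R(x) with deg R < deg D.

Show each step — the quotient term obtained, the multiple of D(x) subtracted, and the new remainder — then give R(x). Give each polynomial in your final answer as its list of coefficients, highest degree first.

Step 1: lead(−6x⁸ + 37x⁷ − 38x⁶ − 52x⁵ + 13x⁴ + 13x³ + 89x² + 6x − 42) ÷ lead(D) = −6x⁸ ÷ −3x² = 2x⁶. Subtract (2x⁶)·D = −6x⁸ + 10x⁷ + 10x⁶. Remainder: 27x⁷ − 48x⁶ − 52x⁵ + 13x⁴ + 13x³ + 89x² + 6x − 42.
Step 2: lead(27x⁷ − 48x⁶ − 52x⁵ + 13x⁴ + 13x³ + 89x² + 6x − 42) ÷ lead(D) = 27x⁷ ÷ −3x² = −9x⁵. Subtract (−9x⁵)·D = 27x⁷ − 45x⁶ − 45x⁵. Remainder: −3x⁶ − 7x⁵ + 13x⁴ + 13x³ + 89x² + 6x − 42.
Step 3: lead(−3x⁶ − 7x⁵ + 13x⁴ + 13x³ + 89x² + 6x − 42) ÷ lead(D) = −3x⁶ ÷ −3x² = x⁴. Subtract (x⁴)·D = −3x⁶ + 5x⁵ + 5x⁴. Remainder: −12x⁵ + 8x⁴ + 13x³ + 89x² + 6x − 42.
Step 4: lead(−12x⁵ + 8x⁴ + 13x³ + 89x² + 6x − 42) ÷ lead(D) = −12x⁵ ÷ −3x² = 4x³. Subtract (4x³)·D = −12x⁵ + 20x⁴ + 20x³. Remainder: −12x⁴ − 7x³ + 89x² + 6x − 42.
Step 5: lead(−12x⁴ − 7x³ + 89x² + 6x − 42) ÷ lead(D) = −12x⁴ ÷ −3x² = 4x². Subtract (4x²)·D = −12x⁴ + 20x³ + 20x². Remainder: −27x³ + 69x² + 6x − 42.
Step 6: lead(−27x³ + 69x² + 6x − 42) ÷ lead(D) = −27x³ ÷ −3x² = 9x. Subtract (9x)·D = −27x³ + 45x² + 45x. Remainder: 24x² − 39x − 42.
Step 7: lead(24x² − 39x − 42) ÷ lead(D) = 24x² ÷ −3x² = −8. Subtract (−8)·D = 24x² − 40x − 40. Remainder: x − 2.

R = [1, -2]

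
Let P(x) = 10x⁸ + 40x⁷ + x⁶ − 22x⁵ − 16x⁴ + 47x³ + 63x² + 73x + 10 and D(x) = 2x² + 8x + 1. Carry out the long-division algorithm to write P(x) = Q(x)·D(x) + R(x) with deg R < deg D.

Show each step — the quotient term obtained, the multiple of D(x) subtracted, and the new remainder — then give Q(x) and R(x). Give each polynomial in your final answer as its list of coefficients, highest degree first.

Step 1: lead(10x⁸ + 40x⁷ + x⁶ − 22x⁵ − 16x⁴ + 47x³ + 63x² + 73x + 10) ÷ lead(D) = 10x⁸ ÷ 2x² = 5x⁶. Subtract (5x⁶)·D = 10x⁸ + 40x⁷ + 5x⁶. Remainder: −4x⁶ − 22x⁵ − 16x⁴ + 47x³ + 63x² + 73x + 10.
Step 2: lead(−4x⁶ − 22x⁵ − 16x⁴ + 47x³ + 63x² + 73x + 10) ÷ lead(D) = −4x⁶ ÷ 2x² = −2x⁴. Subtract (−2x⁴)·D = −4x⁶ − 16x⁵ − 2x⁴. Remainder: −6x⁵ − 14x⁴ + 47x³ + 63x² + 73x + 10.
Step 3: lead(−6x⁵ − 14x⁴ + 47x³ + 63x² + 73x + 10) ÷ lead(D) = −6x⁵ ÷ 2x² = −3x³. Subtract (−3x³)·D = −6x⁵ − 24x⁴ − 3x³. Remainder: 10x⁴ + 50x³ + 63x² + 73x + 10.
Step 4: lead(10x⁴ + 50x³ + 63x² + 73x + 10) ÷ lead(D) = 10x⁴ ÷ 2x² = 5x². Subtract (5x²)·D = 10x⁴ + 40x³ + 5x². Remainder: 10x³ + 58x² + 73x + 10.
Step 5: lead(10x³ + 58x² + 73x + 10) ÷ lead(D) = 10x³ ÷ 2x² = 5x. Subtract (5x)·D = 10x³ + 40x² + 5x. Remainder: 18x² + 68x + 10.
Step 6: lead(18x² + 68x + 10) ÷ lead(D) = 18x² ÷ 2x² = 9. Subtract (9)·D = 18x² + 72x + 9. Remainder: −4x + 1.

Q = [5, 0, -2, -3, 5, 5, 9]; R = [-4, 1]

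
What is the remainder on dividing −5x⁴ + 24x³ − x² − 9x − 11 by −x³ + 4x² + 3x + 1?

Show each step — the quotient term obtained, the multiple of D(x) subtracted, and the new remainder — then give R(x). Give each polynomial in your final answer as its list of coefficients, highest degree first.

Step 1: lead(−5x⁴ + 24x³ − x² − 9x − 11) ÷ lead(D) = −5x⁴ ÷ −x³ = 5x. Subtract (5x)·D = −5x⁴ + 20x³ + 15x² + 5x. Remainder: 4x³ − 16x² − 14x − 11.
Step 2: lead(4x³ − 16x² − 14x − 11) ÷ lead(D) = 4x³ ÷ −x³ = −4. Subtract (−4)·D = 4x³ − 16x² − 12x − 4. Remainder: −2x − 7.

R = [-2, -7]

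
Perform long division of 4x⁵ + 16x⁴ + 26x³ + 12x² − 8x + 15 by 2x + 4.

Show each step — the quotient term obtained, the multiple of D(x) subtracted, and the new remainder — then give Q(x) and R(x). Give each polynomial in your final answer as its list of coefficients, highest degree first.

Q = [2, 4, 5, -4, 4]; R = [-1]

Step 1: lead(4x⁵ + 16x⁴ + 26x³ + 12x² − 8x + 15) ÷ lead(D) = 4x⁵ ÷ 2x = 2x⁴. Subtract (2x⁴)·D = 4x⁵ + 8x⁴. Remainder: 8x⁴ + 26x³ + 12x² − 8x + 15.
Step 2: lead(8x⁴ + 26x³ + 12x² − 8x + 15) ÷ lead(D) = 8x⁴ ÷ 2x = 4x³. Subtract (4x³)·D = 8x⁴ + 16x³. Remainder: 10x³ + 12x² − 8x + 15.
Step 3: lead(10x³ + 12x² − 8x + 15) ÷ lead(D) = 10x³ ÷ 2x = 5x². Subtract (5x²)·D = 10x³ + 20x². Remainder: −8x² − 8x + 15.
Step 4: lead(−8x² − 8x + 15) ÷ lead(D) = −8x² ÷ 2x = −4x. Subtract (−4x)·D = −8x² − 16x. Remainder: 8x + 15.
Step 5: lead(8x + 15) ÷ lead(D) = 8x ÷ 2x = 4. Subtract (4)·D = 8x + 16. Remainder: −1.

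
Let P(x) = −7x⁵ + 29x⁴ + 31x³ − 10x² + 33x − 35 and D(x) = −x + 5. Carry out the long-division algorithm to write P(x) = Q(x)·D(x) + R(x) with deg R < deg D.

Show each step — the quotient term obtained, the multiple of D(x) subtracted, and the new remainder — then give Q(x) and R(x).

Q(x) = 7x⁴ + 6x³ − x² + 5x − 8; R(x) = 5

Step 1: lead(−7x⁵ + 29x⁴ + 31x³ − 10x² + 33x − 35) ÷ lead(D) = −7x⁵ ÷ −x = 7x⁴. Subtract (7x⁴)·D = −7x⁵ + 35x⁴. Remainder: −6x⁴ + 31x³ − 10x² + 33x − 35.
Step 2: lead(−6x⁴ + 31x³ − 10x² + 33x − 35) ÷ lead(D) = −6x⁴ ÷ −x = 6x³. Subtract (6x³)·D = −6x⁴ + 30x³. Remainder: x³ − 10x² + 33x − 35.
Step 3: lead(x³ − 10x² + 33x − 35) ÷ lead(D) = x³ ÷ −x = −x². Subtract (−x²)·D = x³ − 5x². Remainder: −5x² + 33x − 35.
Step 4: lead(−5x² + 33x − 35) ÷ lead(D) = −5x² ÷ −x = 5x. Subtract (5x)·D = −5x² + 25x. Remainder: 8x − 35.
Step 5: lead(8x − 35) ÷ lead(D) = 8x ÷ −x = −8. Subtract (−8)·D = 8x − 40. Remainder: 5.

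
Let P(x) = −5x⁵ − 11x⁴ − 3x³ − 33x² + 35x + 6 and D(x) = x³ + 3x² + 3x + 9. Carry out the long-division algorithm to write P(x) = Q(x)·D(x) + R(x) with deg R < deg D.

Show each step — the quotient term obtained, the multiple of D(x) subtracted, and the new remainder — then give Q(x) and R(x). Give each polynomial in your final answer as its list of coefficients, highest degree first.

Q = [-5, 4, 0]; R = [-1, 6]

Step 1: lead(−5x⁵ − 11x⁴ − 3x³ − 33x² + 35x + 6) ÷ lead(D) = −5x⁵ ÷ x³ = −5x². Subtract (−5x²)·D = −5x⁵ − 15x⁴ − 15x³ − 45x². Remainder: 4x⁴ + 12x³ + 12x² + 35x + 6.
Step 2: lead(4x⁴ + 12x³ + 12x² + 35x + 6) ÷ lead(D) = 4x⁴ ÷ x³ = 4x. Subtract (4x)·D = 4x⁴ + 12x³ + 12x² + 36x. Remainder: −x + 6.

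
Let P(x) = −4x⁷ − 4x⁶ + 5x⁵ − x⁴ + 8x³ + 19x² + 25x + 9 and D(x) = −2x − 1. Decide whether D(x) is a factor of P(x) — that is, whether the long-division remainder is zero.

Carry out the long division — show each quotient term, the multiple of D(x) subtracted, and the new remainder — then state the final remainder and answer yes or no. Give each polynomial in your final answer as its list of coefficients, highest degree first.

Step 1: lead(−4x⁷ − 4x⁶ + 5x⁵ − x⁴ + 8x³ + 19x² + 25x + 9) ÷ lead(D) = −4x⁷ ÷ −2x = 2x⁶. Subtract (2x⁶)·D = −4x⁷ − 2x⁶. Remainder: −2x⁶ + 5x⁵ − x⁴ + 8x³ + 19x² + 25x + 9.
Step 2: lead(−2x⁶ + 5x⁵ − x⁴ + 8x³ + 19x² + 25x + 9) ÷ lead(D) = −2x⁶ ÷ −2x = x⁵. Subtract (x⁵)·D = −2x⁶ − x⁵. Remainder: 6x⁵ − x⁴ + 8x³ + 19x² + 25x + 9.
Step 3: lead(6x⁵ − x⁴ + 8x³ + 19x² + 25x + 9) ÷ lead(D) = 6x⁵ ÷ −2x = −3x⁴. Subtract (−3x⁴)·D = 6x⁵ + 3x⁴. Remainder: −4x⁴ + 8x³ + 19x² + 25x + 9.
Step 4: lead(−4x⁴ + 8x³ + 19x² + 25x + 9) ÷ lead(D) = −4x⁴ ÷ −2x = 2x³. Subtract (2x³)·D = −4x⁴ − 2x³. Remainder: 10x³ + 19x² + 25x + 9.
Step 5: lead(10x³ + 19x² + 25x + 9) ÷ lead(D) = 10x³ ÷ −2x = −5x². Subtract (−5x²)·D = 10x³ + 5x². Remainder: 14x² + 25x + 9.
Step 6: lead(14x² + 25x + 9) ÷ lead(D) = 14x² ÷ −2x = −7x. Subtract (−7x)·D = 14x² + 7x. Remainder: 18x + 9.
Step 7: lead(18x + 9) ÷ lead(D) = 18x ÷ −2x = −9. Subtract (−9)·D = 18x + 9. Remainder: 0.

R = [0], so D(x) is a factor of P(x). yes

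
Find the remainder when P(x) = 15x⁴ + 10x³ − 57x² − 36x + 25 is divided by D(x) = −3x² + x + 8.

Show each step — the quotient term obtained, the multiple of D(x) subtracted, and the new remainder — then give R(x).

R(x) = −7

Step 1: lead(15x⁴ + 10x³ − 57x² − 36x + 25) ÷ lead(D) = 15x⁴ ÷ −3x² = −5x². Subtract (−5x²)·D = 15x⁴ − 5x³ − 40x². Remainder: 15x³ − 17x² − 36x + 25.
Step 2: lead(15x³ − 17x² − 36x + 25) ÷ lead(D) = 15x³ ÷ −3x² = −5x. Subtract (−5x)·D = 15x³ − 5x² − 40x. Remainder: −12x² + 4x + 25.
Step 3: lead(−12x² + 4x + 25) ÷ lead(D) = −12x² ÷ −3x² = 4. Subtract (4)·D = −12x² + 4x + 32. Remainder: −7.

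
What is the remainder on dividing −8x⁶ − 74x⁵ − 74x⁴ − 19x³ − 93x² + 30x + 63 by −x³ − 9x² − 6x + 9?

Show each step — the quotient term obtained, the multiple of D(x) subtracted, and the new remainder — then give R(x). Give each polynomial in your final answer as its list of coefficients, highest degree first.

Step 1: lead(−8x⁶ − 74x⁵ − 74x⁴ − 19x³ − 93x² + 30x + 63) ÷ lead(D) = −8x⁶ ÷ −x³ = 8x³. Subtract (8x³)·D = −8x⁶ − 72x⁵ − 48x⁴ + 72x³. Remainder: −2x⁵ − 26x⁴ − 91x³ − 93x² + 30x + 63.
Step 2: lead(−2x⁵ − 26x⁴ − 91x³ − 93x² + 30x + 63) ÷ lead(D) = −2x⁵ ÷ −x³ = 2x². Subtract (2x²)·D = −2x⁵ − 18x⁴ − 12x³ + 18x². Remainder: −8x⁴ − 79x³ − 111x² + 30x + 63.
Step 3: lead(−8x⁴ − 79x³ − 111x² + 30x + 63) ÷ lead(D) = −8x⁴ ÷ −x³ = 8x. Subtract (8x)·D = −8x⁴ − 72x³ − 48x² + 72x. Remainder: −7x³ − 63x² − 42x + 63.
Step 4: lead(−7x³ − 63x² − 42x + 63) ÷ lead(D) = −7x³ ÷ −x³ = 7. Subtract (7)·D = −7x³ − 63x² − 42x + 63. Remainder: 0.

R = [0]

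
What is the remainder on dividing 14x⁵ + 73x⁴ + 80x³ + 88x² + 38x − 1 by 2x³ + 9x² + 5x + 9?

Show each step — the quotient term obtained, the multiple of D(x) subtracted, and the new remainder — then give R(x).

Step 1: lead(14x⁵ + 73x⁴ + 80x³ + 88x² + 38x − 1) ÷ lead(D) = 14x⁵ ÷ 2x³ = 7x². Subtract (7x²)·D = 14x⁵ + 63x⁴ + 35x³ + 63x². Remainder: 10x⁴ + 45x³ + 25x² + 38x − 1.
Step 2: lead(10x⁴ + 45x³ + 25x² + 38x − 1) ÷ lead(D) = 10x⁴ ÷ 2x³ = 5x. Subtract (5x)·D = 10x⁴ + 45x³ + 25x² + 45x. Remainder: −7x − 1.

R(x) = −7x − 1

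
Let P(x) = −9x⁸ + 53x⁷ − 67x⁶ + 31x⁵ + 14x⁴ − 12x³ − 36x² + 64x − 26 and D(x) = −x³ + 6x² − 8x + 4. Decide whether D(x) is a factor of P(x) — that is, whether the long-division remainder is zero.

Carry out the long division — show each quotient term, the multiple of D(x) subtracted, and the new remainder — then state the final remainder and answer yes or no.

Step 1: lead(−9x⁸ + 53x⁷ − 67x⁶ + 31x⁵ + 14x⁴ − 12x³ − 36x² + 64x − 26) ÷ lead(D) = −9x⁸ ÷ −x³ = 9x⁵. Subtract (9x⁵)·D = −9x⁸ + 54x⁷ − 72x⁶ + 36x⁵. Remainder: −x⁷ + 5x⁶ − 5x⁵ + 14x⁴ − 12x³ − 36x² + 64x − 26.
Step 2: lead(−x⁷ + 5x⁶ − 5x⁵ + 14x⁴ − 12x³ − 36x² + 64x − 26) ÷ lead(D) = −x⁷ ÷ −x³ = x⁴. Subtract (x⁴)·D = −x⁷ + 6x⁶ − 8x⁵ + 4x⁴. Remainder: −x⁶ + 3x⁵ + 10x⁴ − 12x³ − 36x² + 64x − 26.
Step 3: lead(−x⁶ + 3x⁵ + 10x⁴ − 12x³ − 36x² + 64x − 26) ÷ lead(D) = −x⁶ ÷ −x³ = x³. Subtract (x³)·D = −x⁶ + 6x⁵ − 8x⁴ + 4x³. Remainder: −3x⁵ + 18x⁴ − 16x³ − 36x² + 64x − 26.
Step 4: lead(−3x⁵ + 18x⁴ − 16x³ − 36x² + 64x − 26) ÷ lead(D) = −3x⁵ ÷ −x³ = 3x². Subtract (3x²)·D = −3x⁵ + 18x⁴ − 24x³ + 12x². Remainder: 8x³ − 48x² + 64x − 26.
Step 5: lead(8x³ − 48x² + 64x − 26) ÷ lead(D) = 8x³ ÷ −x³ = −8. Subtract (−8)·D = 8x³ − 48x² + 64x − 32. Remainder: 6.

R(x) = 6, so D(x) is not a factor of P(x). no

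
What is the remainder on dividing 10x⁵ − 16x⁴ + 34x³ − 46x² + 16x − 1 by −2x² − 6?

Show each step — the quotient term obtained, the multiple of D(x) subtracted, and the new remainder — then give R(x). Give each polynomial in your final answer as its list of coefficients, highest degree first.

R = [4, -7]

Step 1: lead(10x⁵ − 16x⁴ + 34x³ − 46x² + 16x − 1) ÷ lead(D) = 10x⁵ ÷ −2x² = −5x³. Subtract (−5x³)·D = 10x⁵ + 30x³. Remainder: −16x⁴ + 4x³ − 46x² + 16x − 1.
Step 2: lead(−16x⁴ + 4x³ − 46x² + 16x − 1) ÷ lead(D) = −16x⁴ ÷ −2x² = 8x². Subtract (8x²)·D = −16x⁴ − 48x². Remainder: 4x³ + 2x² + 16x − 1.
Step 3: lead(4x³ + 2x² + 16x − 1) ÷ lead(D) = 4x³ ÷ −2x² = −2x. Subtract (−2x)·D = 4x³ + 12x. Remainder: 2x² + 4x − 1.
Step 4: lead(2x² + 4x − 1) ÷ lead(D) = 2x² ÷ −2x² = −1. Subtract (−1)·D = 2x² + 6. Remainder: 4x − 7.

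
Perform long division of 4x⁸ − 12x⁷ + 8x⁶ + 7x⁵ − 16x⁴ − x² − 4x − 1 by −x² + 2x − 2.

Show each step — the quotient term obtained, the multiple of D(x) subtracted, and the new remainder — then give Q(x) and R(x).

Q(x) = −4x⁶ + 4x⁵ + 8x⁴ + x³ + 2x² + 2x + 1; R(x) = −2x + 1

Step 1: lead(4x⁸ − 12x⁷ + 8x⁶ + 7x⁵ − 16x⁴ − x² − 4x − 1) ÷ lead(D) = 4x⁸ ÷ −x² = −4x⁶. Subtract (−4x⁶)·D = 4x⁸ − 8x⁷ + 8x⁶. Remainder: −4x⁷ + 7x⁵ − 16x⁴ − x² − 4x − 1.
Step 2: lead(−4x⁷ + 7x⁵ − 16x⁴ − x² − 4x − 1) ÷ lead(D) = −4x⁷ ÷ −x² = 4x⁵. Subtract (4x⁵)·D = −4x⁷ + 8x⁶ − 8x⁵. Remainder: −8x⁶ + 15x⁵ − 16x⁴ − x² − 4x − 1.
Step 3: lead(−8x⁶ + 15x⁵ − 16x⁴ − x² − 4x − 1) ÷ lead(D) = −8x⁶ ÷ −x² = 8x⁴. Subtract (8x⁴)·D = −8x⁶ + 16x⁵ − 16x⁴. Remainder: −x⁵ − x² − 4x − 1.
Step 4: lead(−x⁵ − x² − 4x − 1) ÷ lead(D) = −x⁵ ÷ −x² = x³. Subtract (x³)·D = −x⁵ + 2x⁴ − 2x³. Remainder: −2x⁴ + 2x³ − x² − 4x − 1.
Step 5: lead(−2x⁴ + 2x³ − x² − 4x − 1) ÷ lead(D) = −2x⁴ ÷ −x² = 2x². Subtract (2x²)·D = −2x⁴ + 4x³ − 4x². Remainder: −2x³ + 3x² − 4x − 1.
Step 6: lead(−2x³ + 3x² − 4x − 1) ÷ lead(D) = −2x³ ÷ −x² = 2x. Subtract (2x)·D = −2x³ + 4x² − 4x. Remainder: −x² − 1.
Step 7: lead(−x² − 1) ÷ lead(D) = −x² ÷ −x² = 1. Subtract (1)·D = −x² + 2x − 2. Remainder: −2x + 1.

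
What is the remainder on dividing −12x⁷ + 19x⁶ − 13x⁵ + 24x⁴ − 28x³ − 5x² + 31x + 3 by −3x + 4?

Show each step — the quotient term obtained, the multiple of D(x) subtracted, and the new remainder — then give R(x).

Step 1: lead(−12x⁷ + 19x⁶ − 13x⁵ + 24x⁴ − 28x³ − 5x² + 31x + 3) ÷ lead(D) = −12x⁷ ÷ −3x = 4x⁶. Subtract (4x⁶)·D = −12x⁷ + 16x⁶. Remainder: 3x⁶ − 13x⁵ + 24x⁴ − 28x³ − 5x² + 31x + 3.
Step 2: lead(3x⁶ − 13x⁵ + 24x⁴ − 28x³ − 5x² + 31x + 3) ÷ lead(D) = 3x⁶ ÷ −3x = −x⁵. Subtract (−x⁵)·D = 3x⁶ − 4x⁵. Remainder: −9x⁵ + 24x⁴ − 28x³ − 5x² + 31x + 3.
Step 3: lead(−9x⁵ + 24x⁴ − 28x³ − 5x² + 31x + 3) ÷ lead(D) = −9x⁵ ÷ −3x = 3x⁴. Subtract (3x⁴)·D = −9x⁵ + 12x⁴. Remainder: 12x⁴ − 28x³ − 5x² + 31x + 3.
Step 4: lead(12x⁴ − 28x³ − 5x² + 31x + 3) ÷ lead(D) = 12x⁴ ÷ −3x = −4x³. Subtract (−4x³)·D = 12x⁴ − 16x³. Remainder: −12x³ − 5x² + 31x + 3.
Step 5: lead(−12x³ − 5x² + 31x + 3) ÷ lead(D) = −12x³ ÷ −3x = 4x². Subtract (4x²)·D = −12x³ + 16x². Remainder: −21x² + 31x + 3.
Step 6: lead(−21x² + 31x + 3) ÷ lead(D) = −21x² ÷ −3x = 7x. Subtract (7x)·D = −21x² + 28x. Remainder: 3x + 3.
Step 7: lead(3x + 3) ÷ lead(D) = 3x ÷ −3x = −1. Subtract (−1)·D = 3x − 4. Remainder: 7.

R(x) = 7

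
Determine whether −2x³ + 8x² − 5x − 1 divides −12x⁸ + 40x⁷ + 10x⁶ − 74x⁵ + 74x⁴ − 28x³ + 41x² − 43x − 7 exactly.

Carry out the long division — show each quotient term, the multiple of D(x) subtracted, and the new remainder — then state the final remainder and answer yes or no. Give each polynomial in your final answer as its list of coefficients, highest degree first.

R = [1], so D(x) is not a factor of P(x). no

Step 1: lead(−12x⁸ + 40x⁷ + 10x⁶ − 74x⁵ + 74x⁴ − 28x³ + 41x² − 43x − 7) ÷ lead(D) = −12x⁸ ÷ −2x³ = 6x⁵. Subtract (6x⁵)·D = −12x⁸ + 48x⁷ − 30x⁶ − 6x⁵. Remainder: −8x⁷ + 40x⁶ − 68x⁵ + 74x⁴ − 28x³ + 41x² − 43x − 7.
Step 2: lead(−8x⁷ + 40x⁶ − 68x⁵ + 74x⁴ − 28x³ + 41x² − 43x − 7) ÷ lead(D) = −8x⁷ ÷ −2x³ = 4x⁴. Subtract (4x⁴)·D = −8x⁷ + 32x⁶ − 20x⁵ − 4x⁴. Remainder: 8x⁶ − 48x⁵ + 78x⁴ − 28x³ + 41x² − 43x − 7.
Step 3: lead(8x⁶ − 48x⁵ + 78x⁴ − 28x³ + 41x² − 43x − 7) ÷ lead(D) = 8x⁶ ÷ −2x³ = −4x³. Subtract (−4x³)·D = 8x⁶ − 32x⁵ + 20x⁴ + 4x³. Remainder: −16x⁵ + 58x⁴ − 32x³ + 41x² − 43x − 7.
Step 4: lead(−16x⁵ + 58x⁴ − 32x³ + 41x² − 43x − 7) ÷ lead(D) = −16x⁵ ÷ −2x³ = 8x². Subtract (8x²)·D = −16x⁵ + 64x⁴ − 40x³ − 8x². Remainder: −6x⁴ + 8x³ + 49x² − 43x − 7.
Step 5: lead(−6x⁴ + 8x³ + 49x² − 43x − 7) ÷ lead(D) = −6x⁴ ÷ −2x³ = 3x. Subtract (3x)·D = −6x⁴ + 24x³ − 15x² − 3x. Remainder: −16x³ + 64x² − 40x − 7.
Step 6: lead(−16x³ + 64x² − 40x − 7) ÷ lead(D) = −16x³ ÷ −2x³ = 8. Subtract (8)·D = −16x³ + 64x² − 40x − 8. Remainder: 1.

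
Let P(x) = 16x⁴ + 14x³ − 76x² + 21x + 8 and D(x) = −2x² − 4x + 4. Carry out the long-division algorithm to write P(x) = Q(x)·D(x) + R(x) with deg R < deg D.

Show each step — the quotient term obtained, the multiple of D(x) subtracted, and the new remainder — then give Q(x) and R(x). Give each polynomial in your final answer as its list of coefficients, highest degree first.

Step 1: lead(16x⁴ + 14x³ − 76x² + 21x + 8) ÷ lead(D) = 16x⁴ ÷ −2x² = −8x². Subtract (−8x²)·D = 16x⁴ + 32x³ − 32x². Remainder: −18x³ − 44x² + 21x + 8.
Step 2: lead(−18x³ − 44x² + 21x + 8) ÷ lead(D) = −18x³ ÷ −2x² = 9x. Subtract (9x)·D = −18x³ − 36x² + 36x. Remainder: −8x² − 15x + 8.
Step 3: lead(−8x² − 15x + 8) ÷ lead(D) = −8x² ÷ −2x² = 4. Subtract (4)·D = −8x² − 16x + 16. Remainder: x − 8.

Q = [-8, 9, 4]; R = [1, -8]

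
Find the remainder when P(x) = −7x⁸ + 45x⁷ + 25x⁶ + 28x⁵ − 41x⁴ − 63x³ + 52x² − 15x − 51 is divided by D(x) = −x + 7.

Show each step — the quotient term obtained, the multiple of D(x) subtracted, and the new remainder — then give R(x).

Step 1: lead(−7x⁸ + 45x⁷ + 25x⁶ + 28x⁵ − 41x⁴ − 63x³ + 52x² − 15x − 51) ÷ lead(D) = −7x⁸ ÷ −x = 7x⁷. Subtract (7x⁷)·D = −7x⁸ + 49x⁷. Remainder: −4x⁷ + 25x⁶ + 28x⁵ − 41x⁴ − 63x³ + 52x² − 15x − 51.
Step 2: lead(−4x⁷ + 25x⁶ + 28x⁵ − 41x⁴ − 63x³ + 52x² − 15x − 51) ÷ lead(D) = −4x⁷ ÷ −x = 4x⁶. Subtract (4x⁶)·D = −4x⁷ + 28x⁶. Remainder: −3x⁶ + 28x⁵ − 41x⁴ − 63x³ + 52x² − 15x − 51.
Step 3: lead(−3x⁶ + 28x⁵ − 41x⁴ − 63x³ + 52x² − 15x − 51) ÷ lead(D) = −3x⁶ ÷ −x = 3x⁵. Subtract (3x⁵)·D = −3x⁶ + 21x⁵. Remainder: 7x⁵ − 41x⁴ − 63x³ + 52x² − 15x − 51.
Step 4: lead(7x⁵ − 41x⁴ − 63x³ + 52x² − 15x − 51) ÷ lead(D) = 7x⁵ ÷ −x = −7x⁴. Subtract (−7x⁴)·D = 7x⁵ − 49x⁴. Remainder: 8x⁴ − 63x³ + 52x² − 15x − 51.
Step 5: lead(8x⁴ − 63x³ + 52x² − 15x − 51) ÷ lead(D) = 8x⁴ ÷ −x = −8x³. Subtract (−8x³)·D = 8x⁴ − 56x³. Remainder: −7x³ + 52x² − 15x − 51.
Step 6: lead(−7x³ + 52x² − 15x − 51) ÷ lead(D) = −7x³ ÷ −x = 7x². Subtract (7x²)·D = −7x³ + 49x². Remainder: 3x² − 15x − 51.
Step 7: lead(3x² − 15x − 51) ÷ lead(D) = 3x² ÷ −x = −3x. Subtract (−3x)·D = 3x² − 21x. Remainder: 6x − 51.
Step 8: lead(6x − 51) ÷ lead(D) = 6x ÷ −x = −6. Subtract (−6)·D = 6x − 42. Remainder: −9.

R(x) = −9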